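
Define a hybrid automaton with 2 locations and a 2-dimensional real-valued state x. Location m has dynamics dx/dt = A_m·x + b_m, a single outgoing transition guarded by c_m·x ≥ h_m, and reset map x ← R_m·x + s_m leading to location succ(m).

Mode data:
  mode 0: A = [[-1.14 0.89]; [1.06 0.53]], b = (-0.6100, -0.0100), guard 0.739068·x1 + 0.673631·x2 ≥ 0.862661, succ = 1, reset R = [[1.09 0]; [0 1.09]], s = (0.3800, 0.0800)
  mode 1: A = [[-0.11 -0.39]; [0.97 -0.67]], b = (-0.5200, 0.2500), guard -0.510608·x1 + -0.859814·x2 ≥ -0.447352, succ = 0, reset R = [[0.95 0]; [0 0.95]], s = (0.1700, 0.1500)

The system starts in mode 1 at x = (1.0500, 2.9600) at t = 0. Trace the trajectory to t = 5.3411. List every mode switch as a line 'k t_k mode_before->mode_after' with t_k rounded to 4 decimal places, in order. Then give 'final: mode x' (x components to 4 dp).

Mode 1: guard c·x = -0.4474 hit at Δt = 1.5078 (t = 1.5078), x⁻ = (-0.9618, 1.0915) → reset → x⁺ = (-0.7437, 1.1869), jump to mode 0
Mode 0: guard c·x = 0.8627 hit at Δt = 0.7324 (t = 2.2402), x⁻ = (-0.0772, 1.3653) → reset → x⁺ = (0.2958, 1.5682), jump to mode 1
Mode 1: guard c·x = -0.4474 hit at Δt = 0.9057 (t = 3.1459), x⁻ = (-0.5997, 0.8764) → reset → x⁺ = (-0.3997, 0.9826), jump to mode 0
Mode 0: guard c·x = 0.8627 hit at Δt = 0.7427 (t = 3.8887), x⁻ = (0.0164, 1.2626) → reset → x⁺ = (0.3979, 1.4563), jump to mode 1
Mode 1: guard c·x = -0.4474 hit at Δt = 0.9625 (t = 4.8512), x⁻ = (-0.5380, 0.8398) → reset → x⁺ = (-0.3411, 0.9478), jump to mode 0
Mode 0: flow for 0.4899 to horizon, guard not reached → x = (-0.0849, 1.0974)

1 1.5078 1->0
2 2.2402 0->1
3 3.1459 1->0
4 3.8887 0->1
5 4.8512 1->0
final: 0 -0.0849 1.0974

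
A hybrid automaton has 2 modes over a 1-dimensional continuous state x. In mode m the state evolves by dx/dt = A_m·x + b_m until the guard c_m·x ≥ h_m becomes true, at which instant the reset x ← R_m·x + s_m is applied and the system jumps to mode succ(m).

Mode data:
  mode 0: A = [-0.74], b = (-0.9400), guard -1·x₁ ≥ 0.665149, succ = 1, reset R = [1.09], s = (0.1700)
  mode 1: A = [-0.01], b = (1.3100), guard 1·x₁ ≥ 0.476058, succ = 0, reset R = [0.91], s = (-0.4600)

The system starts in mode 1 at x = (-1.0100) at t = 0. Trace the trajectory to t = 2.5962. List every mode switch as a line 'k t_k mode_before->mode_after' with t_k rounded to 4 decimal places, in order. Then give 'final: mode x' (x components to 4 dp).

1 1.1321 1->0
2 2.1054 0->1
final: 1 0.0891

Mode 1: guard c·x = 0.4761 hit at Δt = 1.1321 (t = 1.1321), x⁻ = (0.4761) → reset → x⁺ = (-0.0268), jump to mode 0
Mode 0: guard c·x = 0.6651 hit at Δt = 0.9733 (t = 2.1054), x⁻ = (-0.6651) → reset → x⁺ = (-0.5550), jump to mode 1
Mode 1: flow for 0.4908 to horizon, guard not reached → x = (0.0891)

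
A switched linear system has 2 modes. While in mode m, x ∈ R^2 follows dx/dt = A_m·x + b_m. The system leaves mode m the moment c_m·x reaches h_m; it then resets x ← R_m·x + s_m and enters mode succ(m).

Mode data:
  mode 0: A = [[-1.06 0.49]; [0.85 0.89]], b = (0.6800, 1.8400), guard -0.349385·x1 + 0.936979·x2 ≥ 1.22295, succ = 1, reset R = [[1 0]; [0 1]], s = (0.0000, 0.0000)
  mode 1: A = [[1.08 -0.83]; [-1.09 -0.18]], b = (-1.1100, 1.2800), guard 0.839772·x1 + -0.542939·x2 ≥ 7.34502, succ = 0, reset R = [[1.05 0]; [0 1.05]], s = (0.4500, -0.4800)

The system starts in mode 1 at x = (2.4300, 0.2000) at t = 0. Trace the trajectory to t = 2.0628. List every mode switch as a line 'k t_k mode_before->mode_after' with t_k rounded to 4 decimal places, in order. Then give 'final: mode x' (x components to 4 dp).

1 1.0902 1->0
final: 0 2.8488 0.9134

Mode 1: guard c·x = 7.3450 hit at Δt = 1.0902 (t = 1.0902), x⁻ = (6.8373, -2.9529) → reset → x⁺ = (7.6291, -3.5806), jump to mode 0
Mode 0: flow for 0.9726 to horizon, guard not reached → x = (2.8488, 0.9134)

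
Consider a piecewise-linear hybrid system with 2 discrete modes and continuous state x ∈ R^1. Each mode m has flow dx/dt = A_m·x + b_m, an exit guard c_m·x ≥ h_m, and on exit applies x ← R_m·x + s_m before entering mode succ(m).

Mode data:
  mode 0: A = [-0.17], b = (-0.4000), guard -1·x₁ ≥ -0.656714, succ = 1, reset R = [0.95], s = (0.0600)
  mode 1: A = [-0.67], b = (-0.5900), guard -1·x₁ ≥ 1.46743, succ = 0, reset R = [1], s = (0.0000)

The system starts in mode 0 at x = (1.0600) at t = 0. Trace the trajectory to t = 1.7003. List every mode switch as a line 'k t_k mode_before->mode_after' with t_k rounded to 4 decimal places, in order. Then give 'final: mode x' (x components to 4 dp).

Mode 0: guard c·x = -0.6567 hit at Δt = 0.7397 (t = 0.7397), x⁻ = (0.6567) → reset → x⁺ = (0.6839), jump to mode 1
Mode 1: flow for 0.9606 to horizon, guard not reached → x = (-0.0586)

1 0.7397 0->1
final: 1 -0.0586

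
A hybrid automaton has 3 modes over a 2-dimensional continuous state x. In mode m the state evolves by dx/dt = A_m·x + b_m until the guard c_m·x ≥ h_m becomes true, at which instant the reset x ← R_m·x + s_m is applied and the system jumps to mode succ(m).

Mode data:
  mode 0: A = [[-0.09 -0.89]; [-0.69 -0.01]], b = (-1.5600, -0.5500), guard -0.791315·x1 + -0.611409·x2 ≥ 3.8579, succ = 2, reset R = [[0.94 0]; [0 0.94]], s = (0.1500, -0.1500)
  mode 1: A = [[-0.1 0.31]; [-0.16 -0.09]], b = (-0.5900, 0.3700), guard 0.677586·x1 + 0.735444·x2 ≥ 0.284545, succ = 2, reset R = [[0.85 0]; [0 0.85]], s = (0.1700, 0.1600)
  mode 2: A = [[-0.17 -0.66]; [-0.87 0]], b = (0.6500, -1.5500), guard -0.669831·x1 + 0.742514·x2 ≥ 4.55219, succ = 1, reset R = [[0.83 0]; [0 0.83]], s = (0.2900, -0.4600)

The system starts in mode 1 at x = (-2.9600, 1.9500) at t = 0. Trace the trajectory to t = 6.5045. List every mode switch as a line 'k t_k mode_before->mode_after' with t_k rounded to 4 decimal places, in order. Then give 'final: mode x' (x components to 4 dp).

1 1.1994 1->2
2 2.7414 2->1
3 2.9428 1->2
4 5.2308 2->1
5 5.5024 1->2
final: 2 -2.2201 2.3787

Mode 1: guard c·x = 0.2845 hit at Δt = 1.1994 (t = 1.1994), x⁻ = (-2.4758, 2.6679) → reset → x⁺ = (-1.9344, 2.4277), jump to mode 2
Mode 2: guard c·x = 4.5522 hit at Δt = 1.5420 (t = 2.7414), x⁻ = (-3.0928, 3.3407) → reset → x⁺ = (-2.2770, 2.3128), jump to mode 1
Mode 1: guard c·x = 0.2845 hit at Δt = 0.2014 (t = 2.9428), x⁻ = (-2.2031, 2.4167) → reset → x⁺ = (-1.7026, 2.2142), jump to mode 2
Mode 2: guard c·x = 4.5522 hit at Δt = 2.2879 (t = 5.2308), x⁻ = (-3.1330, 3.3045) → reset → x⁺ = (-2.3104, 2.2827), jump to mode 1
Mode 1: guard c·x = 0.2845 hit at Δt = 0.2716 (t = 5.5024), x⁻ = (-2.2110, 2.4240) → reset → x⁺ = (-1.7093, 2.2204), jump to mode 2
Mode 2: flow for 1.0021 to horizon, guard not reached → x = (-2.2201, 2.3787)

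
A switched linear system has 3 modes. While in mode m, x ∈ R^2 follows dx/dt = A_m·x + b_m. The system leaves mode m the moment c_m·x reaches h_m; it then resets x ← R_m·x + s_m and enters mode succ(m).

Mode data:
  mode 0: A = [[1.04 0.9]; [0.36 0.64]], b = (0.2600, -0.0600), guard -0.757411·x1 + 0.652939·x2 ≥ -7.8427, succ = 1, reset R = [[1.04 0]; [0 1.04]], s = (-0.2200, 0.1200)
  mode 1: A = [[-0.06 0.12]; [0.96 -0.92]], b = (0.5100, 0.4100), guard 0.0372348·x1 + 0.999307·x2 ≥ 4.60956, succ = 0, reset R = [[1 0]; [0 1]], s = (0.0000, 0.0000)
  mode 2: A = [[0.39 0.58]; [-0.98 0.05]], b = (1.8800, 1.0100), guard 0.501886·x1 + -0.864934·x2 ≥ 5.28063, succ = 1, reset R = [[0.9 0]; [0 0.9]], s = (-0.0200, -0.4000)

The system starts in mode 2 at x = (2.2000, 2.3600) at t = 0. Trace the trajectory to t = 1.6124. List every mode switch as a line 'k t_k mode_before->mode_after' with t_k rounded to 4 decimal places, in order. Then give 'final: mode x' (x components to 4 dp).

1 1.1979 2->1
final: 1 6.4518 0.7983

Mode 2: guard c·x = 5.2806 hit at Δt = 1.1979 (t = 1.1979), x⁻ = (7.1659, -1.9471) → reset → x⁺ = (6.4293, -2.1524), jump to mode 1
Mode 1: flow for 0.4145 to horizon, guard not reached → x = (6.4518, 0.7983)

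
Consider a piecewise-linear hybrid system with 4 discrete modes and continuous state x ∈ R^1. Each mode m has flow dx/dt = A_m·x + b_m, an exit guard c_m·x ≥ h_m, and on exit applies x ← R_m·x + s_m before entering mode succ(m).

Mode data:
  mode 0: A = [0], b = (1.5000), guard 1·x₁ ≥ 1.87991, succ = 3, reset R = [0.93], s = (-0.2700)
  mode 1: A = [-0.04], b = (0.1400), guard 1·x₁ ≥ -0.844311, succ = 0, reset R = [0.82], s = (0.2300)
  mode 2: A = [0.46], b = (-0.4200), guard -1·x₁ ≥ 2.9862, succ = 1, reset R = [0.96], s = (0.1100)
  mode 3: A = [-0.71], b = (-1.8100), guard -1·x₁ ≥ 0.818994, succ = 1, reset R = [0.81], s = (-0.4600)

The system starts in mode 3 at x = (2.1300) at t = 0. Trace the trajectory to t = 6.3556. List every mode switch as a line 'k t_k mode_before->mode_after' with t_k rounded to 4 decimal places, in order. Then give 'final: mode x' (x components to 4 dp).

1 1.4012 3->1
2 2.9577 1->0
3 4.5192 0->3
4 5.7092 3->1
final: 1 -1.0054

Mode 3: guard c·x = 0.8190 hit at Δt = 1.4012 (t = 1.4012), x⁻ = (-0.8190) → reset → x⁺ = (-1.1234), jump to mode 1
Mode 1: guard c·x = -0.8443 hit at Δt = 1.5565 (t = 2.9577), x⁻ = (-0.8443) → reset → x⁺ = (-0.4623), jump to mode 0
Mode 0: guard c·x = 1.8799 hit at Δt = 1.5615 (t = 4.5192), x⁻ = (1.8799) → reset → x⁺ = (1.4783), jump to mode 3
Mode 3: guard c·x = 0.8190 hit at Δt = 1.1900 (t = 5.7092), x⁻ = (-0.8190) → reset → x⁺ = (-1.1234), jump to mode 1
Mode 1: flow for 0.6464 to horizon, guard not reached → x = (-1.0054)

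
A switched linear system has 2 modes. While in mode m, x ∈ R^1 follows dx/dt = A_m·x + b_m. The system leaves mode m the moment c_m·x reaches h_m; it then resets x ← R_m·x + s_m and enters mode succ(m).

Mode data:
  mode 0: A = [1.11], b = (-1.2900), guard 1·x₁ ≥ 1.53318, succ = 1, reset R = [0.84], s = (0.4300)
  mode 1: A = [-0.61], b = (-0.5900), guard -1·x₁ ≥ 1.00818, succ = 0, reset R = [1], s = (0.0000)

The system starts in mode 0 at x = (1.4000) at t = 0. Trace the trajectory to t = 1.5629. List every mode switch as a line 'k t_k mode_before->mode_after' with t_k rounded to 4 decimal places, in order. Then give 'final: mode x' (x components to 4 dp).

1 0.4006 0->1
final: 1 0.3542

Mode 0: guard c·x = 1.5332 hit at Δt = 0.4006 (t = 0.4006), x⁻ = (1.5332) → reset → x⁺ = (1.7179), jump to mode 1
Mode 1: flow for 1.1623 to horizon, guard not reached → x = (0.3542)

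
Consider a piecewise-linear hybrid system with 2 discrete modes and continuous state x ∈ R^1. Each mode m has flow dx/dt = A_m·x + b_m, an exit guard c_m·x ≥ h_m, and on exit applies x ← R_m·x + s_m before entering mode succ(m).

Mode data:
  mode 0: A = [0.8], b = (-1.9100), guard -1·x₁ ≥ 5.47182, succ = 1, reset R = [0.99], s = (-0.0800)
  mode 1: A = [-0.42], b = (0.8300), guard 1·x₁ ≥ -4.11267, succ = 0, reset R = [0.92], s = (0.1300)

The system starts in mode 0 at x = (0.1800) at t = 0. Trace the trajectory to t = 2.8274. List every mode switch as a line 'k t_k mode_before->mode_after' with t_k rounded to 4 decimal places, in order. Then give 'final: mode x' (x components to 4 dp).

1 1.5873 0->1
2 2.0751 1->0
3 2.4040 0->1
final: 1 -4.2795

Mode 0: guard c·x = 5.4718 hit at Δt = 1.5873 (t = 1.5873), x⁻ = (-5.4718) → reset → x⁺ = (-5.4971), jump to mode 1
Mode 1: guard c·x = -4.1127 hit at Δt = 0.4878 (t = 2.0751), x⁻ = (-4.1127) → reset → x⁺ = (-3.6537), jump to mode 0
Mode 0: guard c·x = 5.4718 hit at Δt = 0.3289 (t = 2.4040), x⁻ = (-5.4718) → reset → x⁺ = (-5.4971), jump to mode 1
Mode 1: flow for 0.4234 to horizon, guard not reached → x = (-4.2795)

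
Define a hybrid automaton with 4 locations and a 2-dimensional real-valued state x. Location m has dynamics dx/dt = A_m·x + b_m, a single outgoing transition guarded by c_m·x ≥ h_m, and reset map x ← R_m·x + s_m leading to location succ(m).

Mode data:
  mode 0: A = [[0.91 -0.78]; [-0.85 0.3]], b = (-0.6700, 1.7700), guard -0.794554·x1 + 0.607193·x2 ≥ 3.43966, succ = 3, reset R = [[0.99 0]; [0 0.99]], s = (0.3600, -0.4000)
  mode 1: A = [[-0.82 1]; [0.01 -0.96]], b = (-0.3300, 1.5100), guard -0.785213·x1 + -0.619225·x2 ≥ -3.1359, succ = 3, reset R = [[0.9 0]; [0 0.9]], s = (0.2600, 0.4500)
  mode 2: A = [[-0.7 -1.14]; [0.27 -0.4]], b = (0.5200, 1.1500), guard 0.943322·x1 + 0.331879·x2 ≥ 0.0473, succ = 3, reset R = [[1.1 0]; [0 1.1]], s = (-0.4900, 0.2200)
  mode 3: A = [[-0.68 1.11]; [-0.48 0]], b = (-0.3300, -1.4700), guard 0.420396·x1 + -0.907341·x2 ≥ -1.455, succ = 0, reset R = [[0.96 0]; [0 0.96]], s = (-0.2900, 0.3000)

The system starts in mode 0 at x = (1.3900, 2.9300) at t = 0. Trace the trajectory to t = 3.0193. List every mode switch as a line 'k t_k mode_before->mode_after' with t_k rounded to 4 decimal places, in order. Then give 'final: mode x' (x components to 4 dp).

1 0.7055 0->3
2 1.5615 3->0
3 2.4181 0->3
final: 3 1.5730 3.1121

Mode 0: guard c·x = 3.4397 hit at Δt = 0.7055 (t = 0.7055), x⁻ = (-0.7734, 4.6528) → reset → x⁺ = (-0.4057, 4.2062), jump to mode 3
Mode 3: guard c·x = -1.4550 hit at Δt = 0.8560 (t = 1.5615), x⁻ = (1.9811, 2.5215) → reset → x⁺ = (1.6119, 2.7206), jump to mode 0
Mode 0: guard c·x = 3.4397 hit at Δt = 0.8566 (t = 2.4181), x⁻ = (-0.7778, 4.6471) → reset → x⁺ = (-0.4100, 4.2006), jump to mode 3
Mode 3: flow for 0.6012 to horizon, guard not reached → x = (1.5730, 3.1121)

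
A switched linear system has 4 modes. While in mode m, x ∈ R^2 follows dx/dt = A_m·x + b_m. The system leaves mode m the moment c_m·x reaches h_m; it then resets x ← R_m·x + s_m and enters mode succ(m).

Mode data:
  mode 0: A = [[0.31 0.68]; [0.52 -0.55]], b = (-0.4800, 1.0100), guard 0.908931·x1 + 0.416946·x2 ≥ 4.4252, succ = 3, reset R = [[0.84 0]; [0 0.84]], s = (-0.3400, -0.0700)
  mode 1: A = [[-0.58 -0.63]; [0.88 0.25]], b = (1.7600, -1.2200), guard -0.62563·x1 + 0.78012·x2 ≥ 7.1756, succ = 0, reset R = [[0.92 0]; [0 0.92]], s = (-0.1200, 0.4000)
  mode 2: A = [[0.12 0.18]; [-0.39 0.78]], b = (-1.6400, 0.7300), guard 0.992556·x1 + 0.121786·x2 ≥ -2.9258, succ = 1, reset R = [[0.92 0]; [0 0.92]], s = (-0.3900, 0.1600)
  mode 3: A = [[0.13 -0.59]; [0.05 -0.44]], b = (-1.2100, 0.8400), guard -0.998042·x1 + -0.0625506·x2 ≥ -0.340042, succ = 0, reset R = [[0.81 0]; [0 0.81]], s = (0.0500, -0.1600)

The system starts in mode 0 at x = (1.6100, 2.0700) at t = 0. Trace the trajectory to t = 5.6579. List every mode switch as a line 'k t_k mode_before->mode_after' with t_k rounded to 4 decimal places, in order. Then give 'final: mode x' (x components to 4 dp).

Mode 0: guard c·x = 4.4252 hit at Δt = 0.9643 (t = 0.9643), x⁻ = (3.5084, 2.9650) → reset → x⁺ = (2.6071, 2.4206), jump to mode 3
Mode 3: guard c·x = -0.3400 hit at Δt = 0.9964 (t = 1.9607), x⁻ = (0.1970, 2.2929) → reset → x⁺ = (0.2096, 1.6972), jump to mode 0
Mode 0: guard c·x = 4.4252 hit at Δt = 2.2299 (t = 4.1906), x⁻ = (3.4849, 3.0164) → reset → x⁺ = (2.5873, 2.4638), jump to mode 3
Mode 3: guard c·x = -0.3400 hit at Δt = 0.9798 (t = 5.1705), x⁻ = (0.1952, 2.3222) → reset → x⁺ = (0.2081, 1.7210), jump to mode 0
Mode 0: flow for 0.4874 to horizon, guard not reached → x = (0.6239, 1.8408)

1 0.9643 0->3
2 1.9607 3->0
3 4.1906 0->3
4 5.1705 3->0
final: 0 0.6239 1.8408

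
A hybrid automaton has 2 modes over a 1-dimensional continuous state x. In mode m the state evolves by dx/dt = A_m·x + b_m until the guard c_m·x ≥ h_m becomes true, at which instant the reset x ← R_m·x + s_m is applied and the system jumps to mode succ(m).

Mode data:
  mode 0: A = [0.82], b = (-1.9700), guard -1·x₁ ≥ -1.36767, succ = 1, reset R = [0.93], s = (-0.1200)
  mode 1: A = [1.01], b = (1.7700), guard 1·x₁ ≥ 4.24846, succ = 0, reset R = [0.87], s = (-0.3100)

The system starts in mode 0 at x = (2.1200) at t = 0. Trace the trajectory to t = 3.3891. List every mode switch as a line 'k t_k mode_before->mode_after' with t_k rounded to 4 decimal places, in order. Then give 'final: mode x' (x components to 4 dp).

1 1.5835 0->1
2 2.3020 1->0
final: 0 4.8013

Mode 0: guard c·x = -1.3677 hit at Δt = 1.5835 (t = 1.5835), x⁻ = (1.3677) → reset → x⁺ = (1.1519), jump to mode 1
Mode 1: guard c·x = 4.2485 hit at Δt = 0.7185 (t = 2.3020), x⁻ = (4.2485) → reset → x⁺ = (3.3862), jump to mode 0
Mode 0: flow for 1.0871 to horizon, guard not reached → x = (4.8013)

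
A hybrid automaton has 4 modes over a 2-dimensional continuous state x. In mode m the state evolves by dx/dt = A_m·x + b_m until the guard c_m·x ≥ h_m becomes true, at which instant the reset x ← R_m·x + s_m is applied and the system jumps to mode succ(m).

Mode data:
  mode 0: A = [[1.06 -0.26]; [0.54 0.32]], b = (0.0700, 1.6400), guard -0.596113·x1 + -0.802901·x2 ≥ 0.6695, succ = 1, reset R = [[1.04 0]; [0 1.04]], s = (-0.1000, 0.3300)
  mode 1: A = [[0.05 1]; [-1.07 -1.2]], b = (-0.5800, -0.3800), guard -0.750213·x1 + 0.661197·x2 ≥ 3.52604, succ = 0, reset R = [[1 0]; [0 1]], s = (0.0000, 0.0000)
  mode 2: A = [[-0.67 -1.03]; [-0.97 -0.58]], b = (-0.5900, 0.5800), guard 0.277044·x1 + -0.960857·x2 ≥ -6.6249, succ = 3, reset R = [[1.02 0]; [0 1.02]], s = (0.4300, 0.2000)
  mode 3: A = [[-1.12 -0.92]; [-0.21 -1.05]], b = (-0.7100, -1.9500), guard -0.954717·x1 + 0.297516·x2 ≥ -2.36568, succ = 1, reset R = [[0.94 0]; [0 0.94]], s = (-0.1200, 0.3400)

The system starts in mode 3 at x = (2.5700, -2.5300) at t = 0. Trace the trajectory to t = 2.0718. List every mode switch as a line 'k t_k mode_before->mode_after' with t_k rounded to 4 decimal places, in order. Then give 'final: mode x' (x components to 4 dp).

1 1.0194 3->1
final: 1 -0.6022 -0.8579

Mode 3: guard c·x = -2.3657 hit at Δt = 1.0194 (t = 1.0194), x⁻ = (1.7444, -2.3539) → reset → x⁺ = (1.5197, -1.8726), jump to mode 1
Mode 1: flow for 1.0524 to horizon, guard not reached → x = (-0.6022, -0.8579)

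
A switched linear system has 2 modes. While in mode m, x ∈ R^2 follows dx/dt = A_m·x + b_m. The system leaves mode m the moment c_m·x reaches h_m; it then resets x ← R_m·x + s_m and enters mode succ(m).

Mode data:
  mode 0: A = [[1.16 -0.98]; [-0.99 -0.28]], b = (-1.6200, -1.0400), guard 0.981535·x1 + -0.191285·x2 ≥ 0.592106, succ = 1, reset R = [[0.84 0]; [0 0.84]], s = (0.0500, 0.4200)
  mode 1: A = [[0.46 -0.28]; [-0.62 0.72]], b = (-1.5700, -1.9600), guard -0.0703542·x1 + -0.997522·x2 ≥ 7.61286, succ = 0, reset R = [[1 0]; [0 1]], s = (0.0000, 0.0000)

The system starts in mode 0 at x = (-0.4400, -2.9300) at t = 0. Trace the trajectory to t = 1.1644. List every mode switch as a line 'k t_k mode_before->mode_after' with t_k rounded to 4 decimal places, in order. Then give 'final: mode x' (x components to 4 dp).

1 0.4861 0->1
final: 1 -0.4050 -4.9453

Mode 0: guard c·x = 0.5921 hit at Δt = 0.4861 (t = 0.4861), x⁻ = (0.0321, -2.9306) → reset → x⁺ = (0.0770, -2.0417), jump to mode 1
Mode 1: flow for 0.6783 to horizon, guard not reached → x = (-0.4050, -4.9453)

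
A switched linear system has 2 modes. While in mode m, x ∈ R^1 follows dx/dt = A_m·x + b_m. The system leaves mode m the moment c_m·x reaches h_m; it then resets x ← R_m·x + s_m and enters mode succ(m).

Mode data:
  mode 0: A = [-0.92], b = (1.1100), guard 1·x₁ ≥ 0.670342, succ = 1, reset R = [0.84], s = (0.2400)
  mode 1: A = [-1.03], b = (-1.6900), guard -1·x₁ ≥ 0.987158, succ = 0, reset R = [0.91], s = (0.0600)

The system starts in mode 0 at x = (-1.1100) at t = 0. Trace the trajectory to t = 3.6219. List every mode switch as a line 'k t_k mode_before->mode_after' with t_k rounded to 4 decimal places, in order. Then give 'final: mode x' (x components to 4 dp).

Mode 0: guard c·x = 0.6703 hit at Δt = 1.5906 (t = 1.5906), x⁻ = (0.6703) → reset → x⁺ = (0.8031), jump to mode 1
Mode 1: guard c·x = 0.9872 hit at Δt = 1.2804 (t = 2.8710), x⁻ = (-0.9872) → reset → x⁺ = (-0.8383), jump to mode 0
Mode 0: flow for 0.7509 to horizon, guard not reached → x = (0.1817)

1 1.5906 0->1
2 2.8710 1->0
final: 0 0.1817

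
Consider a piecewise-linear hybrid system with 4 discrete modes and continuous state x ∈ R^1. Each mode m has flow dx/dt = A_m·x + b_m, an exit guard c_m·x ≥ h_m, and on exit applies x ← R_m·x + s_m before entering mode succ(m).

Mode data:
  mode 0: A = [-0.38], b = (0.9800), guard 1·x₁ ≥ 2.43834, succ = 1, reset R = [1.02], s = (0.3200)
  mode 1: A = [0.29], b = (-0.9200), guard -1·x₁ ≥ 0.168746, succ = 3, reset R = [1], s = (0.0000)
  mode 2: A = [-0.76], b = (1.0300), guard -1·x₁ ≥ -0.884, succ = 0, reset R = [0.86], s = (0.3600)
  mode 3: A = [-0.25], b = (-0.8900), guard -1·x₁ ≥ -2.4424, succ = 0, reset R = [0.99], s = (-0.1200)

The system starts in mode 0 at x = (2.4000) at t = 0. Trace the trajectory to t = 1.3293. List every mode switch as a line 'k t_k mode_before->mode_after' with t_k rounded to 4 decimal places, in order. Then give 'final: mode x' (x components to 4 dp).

1 0.6345 0->1
final: 1 2.7256

Mode 0: guard c·x = 2.4383 hit at Δt = 0.6345 (t = 0.6345), x⁻ = (2.4383) → reset → x⁺ = (2.8071), jump to mode 1
Mode 1: flow for 0.6948 to horizon, guard not reached → x = (2.7256)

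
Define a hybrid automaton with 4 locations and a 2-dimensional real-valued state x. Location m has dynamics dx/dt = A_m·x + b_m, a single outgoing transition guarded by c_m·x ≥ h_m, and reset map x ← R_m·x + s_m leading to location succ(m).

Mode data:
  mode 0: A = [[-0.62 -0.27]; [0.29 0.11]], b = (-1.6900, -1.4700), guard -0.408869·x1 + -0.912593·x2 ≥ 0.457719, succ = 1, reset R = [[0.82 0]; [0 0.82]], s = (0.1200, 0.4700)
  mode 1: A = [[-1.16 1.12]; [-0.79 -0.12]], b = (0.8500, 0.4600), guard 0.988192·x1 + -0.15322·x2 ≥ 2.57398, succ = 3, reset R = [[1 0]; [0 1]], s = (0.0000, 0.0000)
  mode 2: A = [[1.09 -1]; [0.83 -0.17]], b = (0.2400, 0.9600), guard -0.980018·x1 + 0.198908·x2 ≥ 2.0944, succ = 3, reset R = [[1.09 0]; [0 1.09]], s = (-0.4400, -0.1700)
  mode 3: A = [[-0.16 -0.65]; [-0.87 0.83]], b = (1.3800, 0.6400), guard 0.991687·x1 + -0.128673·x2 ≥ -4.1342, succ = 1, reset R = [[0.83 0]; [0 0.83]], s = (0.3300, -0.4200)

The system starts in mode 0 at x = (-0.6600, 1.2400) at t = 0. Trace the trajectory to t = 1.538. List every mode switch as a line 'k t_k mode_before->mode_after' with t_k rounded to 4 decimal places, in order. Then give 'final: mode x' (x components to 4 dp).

1 0.6431 0->1
final: 1 0.6632 0.9588

Mode 0: guard c·x = 0.4577 hit at Δt = 0.6431 (t = 0.6431), x⁻ = (-1.4356, 0.1416) → reset → x⁺ = (-1.0572, 0.5862), jump to mode 1
Mode 1: flow for 0.8949 to horizon, guard not reached → x = (0.6632, 0.9588)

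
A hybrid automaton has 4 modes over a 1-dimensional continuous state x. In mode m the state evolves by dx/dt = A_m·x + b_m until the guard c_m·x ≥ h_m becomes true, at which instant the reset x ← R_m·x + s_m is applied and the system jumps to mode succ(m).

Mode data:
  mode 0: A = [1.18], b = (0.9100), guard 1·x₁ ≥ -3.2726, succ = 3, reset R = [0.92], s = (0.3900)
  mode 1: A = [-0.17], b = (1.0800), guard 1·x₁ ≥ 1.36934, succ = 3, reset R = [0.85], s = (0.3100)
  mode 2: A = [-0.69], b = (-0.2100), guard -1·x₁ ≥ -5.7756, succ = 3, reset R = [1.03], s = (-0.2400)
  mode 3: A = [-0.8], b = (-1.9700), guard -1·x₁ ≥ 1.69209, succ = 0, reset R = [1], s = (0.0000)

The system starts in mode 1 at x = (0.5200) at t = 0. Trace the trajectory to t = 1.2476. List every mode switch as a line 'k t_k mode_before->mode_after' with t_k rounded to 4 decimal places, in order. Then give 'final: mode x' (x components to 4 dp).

Mode 1: guard c·x = 1.3693 hit at Δt = 0.9257 (t = 0.9257), x⁻ = (1.3693) → reset → x⁺ = (1.4739), jump to mode 3
Mode 3: flow for 0.3219 to horizon, guard not reached → x = (0.5802)

1 0.9257 1->3
final: 3 0.5802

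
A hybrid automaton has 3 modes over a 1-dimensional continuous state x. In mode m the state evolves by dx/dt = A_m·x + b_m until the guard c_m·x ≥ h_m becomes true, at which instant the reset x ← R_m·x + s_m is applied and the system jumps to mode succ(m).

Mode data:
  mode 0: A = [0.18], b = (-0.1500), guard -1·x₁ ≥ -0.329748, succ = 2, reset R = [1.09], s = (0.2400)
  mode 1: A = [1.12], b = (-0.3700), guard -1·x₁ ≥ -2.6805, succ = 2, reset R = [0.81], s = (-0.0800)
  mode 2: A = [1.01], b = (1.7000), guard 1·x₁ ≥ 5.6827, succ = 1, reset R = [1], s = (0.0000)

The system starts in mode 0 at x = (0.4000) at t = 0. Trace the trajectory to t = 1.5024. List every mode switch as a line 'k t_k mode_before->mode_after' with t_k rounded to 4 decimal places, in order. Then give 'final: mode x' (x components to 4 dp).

1 0.8347 0->2
final: 2 2.7971

Mode 0: guard c·x = -0.3297 hit at Δt = 0.8347 (t = 0.8347), x⁻ = (0.3297) → reset → x⁺ = (0.5994), jump to mode 2
Mode 2: flow for 0.6677 to horizon, guard not reached → x = (2.7971)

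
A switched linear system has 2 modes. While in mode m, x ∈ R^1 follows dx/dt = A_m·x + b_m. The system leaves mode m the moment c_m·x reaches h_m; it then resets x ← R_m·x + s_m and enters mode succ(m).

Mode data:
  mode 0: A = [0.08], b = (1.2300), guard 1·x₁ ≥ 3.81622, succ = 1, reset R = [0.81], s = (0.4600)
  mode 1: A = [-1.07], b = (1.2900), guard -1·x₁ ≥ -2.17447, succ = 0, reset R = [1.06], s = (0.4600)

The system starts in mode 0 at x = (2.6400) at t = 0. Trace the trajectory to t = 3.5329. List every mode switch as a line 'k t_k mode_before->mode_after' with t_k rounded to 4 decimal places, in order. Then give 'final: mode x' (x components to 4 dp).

1 0.7906 0->1
2 1.6169 1->0
3 2.3211 0->1
4 3.1474 1->0
final: 0 3.3331

Mode 0: guard c·x = 3.8162 hit at Δt = 0.7906 (t = 0.7906), x⁻ = (3.8162) → reset → x⁺ = (3.5511), jump to mode 1
Mode 1: guard c·x = -2.1745 hit at Δt = 0.8263 (t = 1.6169), x⁻ = (2.1745) → reset → x⁺ = (2.7649), jump to mode 0
Mode 0: guard c·x = 3.8162 hit at Δt = 0.7042 (t = 2.3211), x⁻ = (3.8162) → reset → x⁺ = (3.5511), jump to mode 1
Mode 1: guard c·x = -2.1745 hit at Δt = 0.8263 (t = 3.1474), x⁻ = (2.1745) → reset → x⁺ = (2.7649), jump to mode 0
Mode 0: flow for 0.3855 to horizon, guard not reached → x = (3.3331)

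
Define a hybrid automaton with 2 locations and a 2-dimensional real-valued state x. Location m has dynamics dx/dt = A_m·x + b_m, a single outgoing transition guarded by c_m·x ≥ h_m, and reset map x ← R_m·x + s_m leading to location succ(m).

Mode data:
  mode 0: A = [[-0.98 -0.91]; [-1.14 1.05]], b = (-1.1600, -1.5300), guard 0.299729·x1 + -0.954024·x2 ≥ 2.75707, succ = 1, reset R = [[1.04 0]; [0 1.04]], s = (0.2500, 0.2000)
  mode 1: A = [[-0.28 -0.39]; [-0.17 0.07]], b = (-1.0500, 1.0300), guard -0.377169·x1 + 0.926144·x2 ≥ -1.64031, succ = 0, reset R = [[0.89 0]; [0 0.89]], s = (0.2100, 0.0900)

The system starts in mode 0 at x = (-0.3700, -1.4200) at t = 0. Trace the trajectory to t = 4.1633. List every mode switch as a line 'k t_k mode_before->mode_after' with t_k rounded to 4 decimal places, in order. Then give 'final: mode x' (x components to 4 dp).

1 0.4201 0->1
2 1.6537 1->0
3 1.9742 0->1
4 3.2360 1->0
5 3.5567 0->1
final: 1 0.5903 -2.1904

Mode 0: guard c·x = 2.7571 hit at Δt = 0.4201 (t = 0.4201), x⁻ = (0.0236, -2.8825) → reset → x⁺ = (0.2745, -2.7978), jump to mode 1
Mode 1: guard c·x = -1.6403 hit at Δt = 1.2336 (t = 1.6537), x⁻ = (0.0196, -1.7632) → reset → x⁺ = (0.2274, -1.4792), jump to mode 0
Mode 0: guard c·x = 2.7571 hit at Δt = 0.3205 (t = 1.9742), x⁻ = (0.3773, -2.7714) → reset → x⁺ = (0.6423, -2.6823), jump to mode 1
Mode 1: guard c·x = -1.6403 hit at Δt = 1.2618 (t = 3.2360), x⁻ = (0.2324, -1.6765) → reset → x⁺ = (0.4168, -1.4021), jump to mode 0
Mode 0: guard c·x = 2.7571 hit at Δt = 0.3207 (t = 3.5567), x⁻ = (0.5016, -2.7323) → reset → x⁺ = (0.7717, -2.6416), jump to mode 1
Mode 1: flow for 0.6066 to horizon, guard not reached → x = (0.5903, -2.1904)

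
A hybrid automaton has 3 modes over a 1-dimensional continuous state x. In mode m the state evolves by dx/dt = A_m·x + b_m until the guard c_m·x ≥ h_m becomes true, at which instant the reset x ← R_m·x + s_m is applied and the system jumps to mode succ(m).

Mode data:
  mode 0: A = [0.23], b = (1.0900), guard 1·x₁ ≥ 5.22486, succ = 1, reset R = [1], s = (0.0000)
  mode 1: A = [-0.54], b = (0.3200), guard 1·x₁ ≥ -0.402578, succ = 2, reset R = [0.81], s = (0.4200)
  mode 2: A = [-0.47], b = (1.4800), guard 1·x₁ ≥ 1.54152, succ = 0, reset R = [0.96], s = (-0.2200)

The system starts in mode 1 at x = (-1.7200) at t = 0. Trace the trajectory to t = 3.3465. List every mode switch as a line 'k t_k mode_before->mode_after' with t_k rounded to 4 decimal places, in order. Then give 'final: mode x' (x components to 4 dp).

1 1.5615 1->2
2 2.9278 2->0
final: 0 1.8663

Mode 1: guard c·x = -0.4026 hit at Δt = 1.5615 (t = 1.5615), x⁻ = (-0.4026) → reset → x⁺ = (0.0939), jump to mode 2
Mode 2: guard c·x = 1.5415 hit at Δt = 1.3663 (t = 2.9278), x⁻ = (1.5415) → reset → x⁺ = (1.2599), jump to mode 0
Mode 0: flow for 0.4187 to horizon, guard not reached → x = (1.8663)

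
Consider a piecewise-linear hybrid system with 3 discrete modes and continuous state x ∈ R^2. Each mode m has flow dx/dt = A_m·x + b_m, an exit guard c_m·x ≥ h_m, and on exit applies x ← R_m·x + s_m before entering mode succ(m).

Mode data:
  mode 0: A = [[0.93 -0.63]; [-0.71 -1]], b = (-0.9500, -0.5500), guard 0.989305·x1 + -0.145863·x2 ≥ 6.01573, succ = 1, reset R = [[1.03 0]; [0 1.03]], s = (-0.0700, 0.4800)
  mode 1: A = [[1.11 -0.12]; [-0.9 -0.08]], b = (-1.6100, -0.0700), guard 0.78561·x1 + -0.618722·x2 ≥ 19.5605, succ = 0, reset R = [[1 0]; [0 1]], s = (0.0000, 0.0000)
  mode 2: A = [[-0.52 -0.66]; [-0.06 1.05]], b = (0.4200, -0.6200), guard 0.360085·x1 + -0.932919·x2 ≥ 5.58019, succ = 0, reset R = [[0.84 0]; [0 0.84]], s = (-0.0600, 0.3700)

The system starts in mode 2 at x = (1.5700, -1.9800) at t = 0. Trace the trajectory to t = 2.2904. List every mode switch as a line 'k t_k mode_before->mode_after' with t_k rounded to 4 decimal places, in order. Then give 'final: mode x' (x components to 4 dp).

Mode 2: guard c·x = 5.5802 hit at Δt = 0.7108 (t = 0.7108), x⁻ = (2.6569, -4.9559) → reset → x⁺ = (2.1718, -3.7930), jump to mode 0
Mode 0: guard c·x = 6.0157 hit at Δt = 0.7219 (t = 1.4327), x⁻ = (5.5581, -3.5449) → reset → x⁺ = (5.6548, -3.1713), jump to mode 1
Mode 1: flow for 0.8577 to horizon, guard not reached → x = (13.2839, -9.6311)

1 0.7108 2->0
2 1.4327 0->1
final: 1 13.2839 -9.6311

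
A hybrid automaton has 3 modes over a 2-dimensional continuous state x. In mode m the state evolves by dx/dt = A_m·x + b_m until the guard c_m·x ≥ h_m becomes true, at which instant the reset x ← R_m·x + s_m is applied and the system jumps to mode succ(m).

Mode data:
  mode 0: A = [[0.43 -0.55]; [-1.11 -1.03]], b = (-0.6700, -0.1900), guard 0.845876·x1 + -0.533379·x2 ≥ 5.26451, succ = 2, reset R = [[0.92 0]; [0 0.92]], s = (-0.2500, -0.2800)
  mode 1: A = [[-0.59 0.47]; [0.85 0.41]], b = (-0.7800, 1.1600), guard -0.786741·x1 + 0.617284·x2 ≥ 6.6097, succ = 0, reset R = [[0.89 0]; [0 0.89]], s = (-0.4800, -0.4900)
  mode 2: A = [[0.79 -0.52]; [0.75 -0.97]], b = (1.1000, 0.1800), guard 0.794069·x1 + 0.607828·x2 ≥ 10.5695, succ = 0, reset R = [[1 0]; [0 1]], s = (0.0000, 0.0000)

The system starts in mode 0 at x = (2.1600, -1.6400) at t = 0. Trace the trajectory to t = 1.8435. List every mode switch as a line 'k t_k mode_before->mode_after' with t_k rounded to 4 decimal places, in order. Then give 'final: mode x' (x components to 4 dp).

Mode 0: guard c·x = 5.2645 hit at Δt = 1.1251 (t = 1.1251), x⁻ = (4.2937, -3.0609) → reset → x⁺ = (3.7002, -3.0960), jump to mode 2
Mode 2: flow for 0.7184 to horizon, guard not reached → x = (8.2147, 0.9292)

1 1.1251 0->2
final: 2 8.2147 0.9292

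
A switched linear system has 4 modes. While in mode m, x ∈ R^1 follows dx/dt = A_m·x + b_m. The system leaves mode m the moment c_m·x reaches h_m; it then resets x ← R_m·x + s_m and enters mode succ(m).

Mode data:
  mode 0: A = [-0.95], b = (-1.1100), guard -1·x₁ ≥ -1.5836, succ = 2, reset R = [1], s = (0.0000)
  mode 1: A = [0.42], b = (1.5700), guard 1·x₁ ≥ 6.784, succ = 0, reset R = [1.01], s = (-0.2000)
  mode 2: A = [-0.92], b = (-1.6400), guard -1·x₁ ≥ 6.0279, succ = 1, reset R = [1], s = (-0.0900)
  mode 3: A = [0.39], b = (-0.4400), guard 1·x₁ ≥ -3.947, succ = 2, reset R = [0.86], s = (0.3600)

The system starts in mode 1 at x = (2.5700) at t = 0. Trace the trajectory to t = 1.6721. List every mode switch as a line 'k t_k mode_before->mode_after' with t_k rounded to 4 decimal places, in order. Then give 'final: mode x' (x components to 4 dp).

1 1.2182 1->0
final: 0 3.9126

Mode 1: guard c·x = 6.7840 hit at Δt = 1.2182 (t = 1.2182), x⁻ = (6.7840) → reset → x⁺ = (6.6518), jump to mode 0
Mode 0: flow for 0.4539 to horizon, guard not reached → x = (3.9126)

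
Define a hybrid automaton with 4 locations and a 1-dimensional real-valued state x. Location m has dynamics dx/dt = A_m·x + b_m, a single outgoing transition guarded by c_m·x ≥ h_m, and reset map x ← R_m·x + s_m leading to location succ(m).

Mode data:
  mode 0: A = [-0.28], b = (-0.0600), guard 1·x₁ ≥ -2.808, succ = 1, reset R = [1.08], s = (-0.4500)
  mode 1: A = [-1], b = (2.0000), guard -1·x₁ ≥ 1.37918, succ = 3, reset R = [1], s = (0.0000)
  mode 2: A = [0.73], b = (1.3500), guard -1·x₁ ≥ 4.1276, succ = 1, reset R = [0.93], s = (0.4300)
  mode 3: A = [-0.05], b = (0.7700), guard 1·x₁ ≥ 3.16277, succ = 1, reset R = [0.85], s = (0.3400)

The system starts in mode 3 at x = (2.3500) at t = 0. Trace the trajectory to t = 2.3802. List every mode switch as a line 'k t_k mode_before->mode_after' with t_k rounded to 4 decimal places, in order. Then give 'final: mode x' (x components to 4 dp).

Mode 3: guard c·x = 3.1628 hit at Δt = 1.2861 (t = 1.2861), x⁻ = (3.1628) → reset → x⁺ = (3.0284), jump to mode 1
Mode 1: flow for 1.0941 to horizon, guard not reached → x = (2.3443)

1 1.2861 3->1
final: 1 2.3443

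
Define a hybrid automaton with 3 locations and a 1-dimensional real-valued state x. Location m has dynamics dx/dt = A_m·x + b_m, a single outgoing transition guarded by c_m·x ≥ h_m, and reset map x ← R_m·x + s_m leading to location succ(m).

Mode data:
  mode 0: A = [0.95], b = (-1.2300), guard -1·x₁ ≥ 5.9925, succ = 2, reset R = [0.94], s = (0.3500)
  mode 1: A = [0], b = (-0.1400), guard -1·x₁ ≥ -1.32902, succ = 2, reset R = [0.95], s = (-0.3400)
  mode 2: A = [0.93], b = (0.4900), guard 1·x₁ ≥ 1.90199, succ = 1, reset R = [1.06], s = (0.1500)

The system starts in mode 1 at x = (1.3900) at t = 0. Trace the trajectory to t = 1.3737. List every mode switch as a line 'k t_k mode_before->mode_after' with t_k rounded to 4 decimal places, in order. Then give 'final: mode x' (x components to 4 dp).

1 0.4356 1->2
2 0.9907 2->1
final: 1 2.1125

Mode 1: guard c·x = -1.3290 hit at Δt = 0.4356 (t = 0.4356), x⁻ = (1.3290) → reset → x⁺ = (0.9226), jump to mode 2
Mode 2: guard c·x = 1.9020 hit at Δt = 0.5551 (t = 0.9907), x⁻ = (1.9020) → reset → x⁺ = (2.1661), jump to mode 1
Mode 1: flow for 0.3830 to horizon, guard not reached → x = (2.1125)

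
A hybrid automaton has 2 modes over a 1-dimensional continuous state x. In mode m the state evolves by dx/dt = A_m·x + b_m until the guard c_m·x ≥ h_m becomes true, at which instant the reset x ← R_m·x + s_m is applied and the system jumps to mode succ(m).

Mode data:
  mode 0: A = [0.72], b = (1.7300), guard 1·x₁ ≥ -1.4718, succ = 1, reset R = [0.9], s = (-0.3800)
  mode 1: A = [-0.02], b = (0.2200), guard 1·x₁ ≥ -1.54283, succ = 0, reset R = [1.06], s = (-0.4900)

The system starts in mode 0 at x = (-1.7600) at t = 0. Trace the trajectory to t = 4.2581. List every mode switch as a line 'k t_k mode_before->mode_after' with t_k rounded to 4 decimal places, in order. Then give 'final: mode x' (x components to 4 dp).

1 0.5145 0->1
2 1.1553 1->0
3 2.8371 0->1
4 3.4779 1->0
final: 0 -1.9163

Mode 0: guard c·x = -1.4718 hit at Δt = 0.5145 (t = 0.5145), x⁻ = (-1.4718) → reset → x⁺ = (-1.7046), jump to mode 1
Mode 1: guard c·x = -1.5428 hit at Δt = 0.6408 (t = 1.1553), x⁻ = (-1.5428) → reset → x⁺ = (-2.1254), jump to mode 0
Mode 0: guard c·x = -1.4718 hit at Δt = 1.6817 (t = 2.8371), x⁻ = (-1.4718) → reset → x⁺ = (-1.7046), jump to mode 1
Mode 1: guard c·x = -1.5428 hit at Δt = 0.6408 (t = 3.4779), x⁻ = (-1.5428) → reset → x⁺ = (-2.1254), jump to mode 0
Mode 0: flow for 0.7802 to horizon, guard not reached → x = (-1.9163)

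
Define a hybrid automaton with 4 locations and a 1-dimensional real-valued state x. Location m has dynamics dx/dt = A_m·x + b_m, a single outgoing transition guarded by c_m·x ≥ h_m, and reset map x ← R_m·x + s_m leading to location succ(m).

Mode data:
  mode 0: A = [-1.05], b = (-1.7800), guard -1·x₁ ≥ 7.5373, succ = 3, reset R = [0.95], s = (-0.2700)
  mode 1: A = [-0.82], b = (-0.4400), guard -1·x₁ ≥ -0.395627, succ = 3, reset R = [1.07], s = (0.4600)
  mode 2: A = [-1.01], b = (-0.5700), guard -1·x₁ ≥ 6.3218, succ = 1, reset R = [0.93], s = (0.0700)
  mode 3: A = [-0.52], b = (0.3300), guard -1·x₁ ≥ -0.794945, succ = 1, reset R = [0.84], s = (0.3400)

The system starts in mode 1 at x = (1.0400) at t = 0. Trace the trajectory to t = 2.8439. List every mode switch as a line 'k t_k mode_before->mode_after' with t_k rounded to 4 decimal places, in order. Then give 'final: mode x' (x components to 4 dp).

Mode 1: guard c·x = -0.3956 hit at Δt = 0.6408 (t = 0.6408), x⁻ = (0.3956) → reset → x⁺ = (0.8833), jump to mode 3
Mode 3: guard c·x = -0.7949 hit at Δt = 0.8443 (t = 1.4851), x⁻ = (0.7949) → reset → x⁺ = (1.0078), jump to mode 1
Mode 1: guard c·x = -0.3956 hit at Δt = 0.6156 (t = 2.1007), x⁻ = (0.3956) → reset → x⁺ = (0.8833), jump to mode 3
Mode 3: flow for 0.7432 to horizon, guard not reached → x = (0.8036)

1 0.6408 1->3
2 1.4851 3->1
3 2.1007 1->3
final: 3 0.8036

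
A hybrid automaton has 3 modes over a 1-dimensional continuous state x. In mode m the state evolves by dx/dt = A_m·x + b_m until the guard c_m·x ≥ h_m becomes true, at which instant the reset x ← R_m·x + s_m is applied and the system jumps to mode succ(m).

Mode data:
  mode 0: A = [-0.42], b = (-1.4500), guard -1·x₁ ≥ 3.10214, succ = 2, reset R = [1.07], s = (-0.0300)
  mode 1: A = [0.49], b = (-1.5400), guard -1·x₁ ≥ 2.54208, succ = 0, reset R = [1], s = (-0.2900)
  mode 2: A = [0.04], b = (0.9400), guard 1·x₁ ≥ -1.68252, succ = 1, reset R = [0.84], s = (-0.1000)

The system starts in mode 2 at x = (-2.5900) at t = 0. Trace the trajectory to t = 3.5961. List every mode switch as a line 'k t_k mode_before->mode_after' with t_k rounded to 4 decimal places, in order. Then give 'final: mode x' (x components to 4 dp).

1 1.0621 2->1
2 1.4695 1->0
3 2.8304 0->2
final: 2 -2.7226

Mode 2: guard c·x = -1.6825 hit at Δt = 1.0621 (t = 1.0621), x⁻ = (-1.6825) → reset → x⁺ = (-1.5133), jump to mode 1
Mode 1: guard c·x = 2.5421 hit at Δt = 0.4074 (t = 1.4695), x⁻ = (-2.5421) → reset → x⁺ = (-2.8321), jump to mode 0
Mode 0: guard c·x = 3.1021 hit at Δt = 1.3609 (t = 2.8304), x⁻ = (-3.1021) → reset → x⁺ = (-3.3493), jump to mode 2
Mode 2: flow for 0.7657 to horizon, guard not reached → x = (-2.7226)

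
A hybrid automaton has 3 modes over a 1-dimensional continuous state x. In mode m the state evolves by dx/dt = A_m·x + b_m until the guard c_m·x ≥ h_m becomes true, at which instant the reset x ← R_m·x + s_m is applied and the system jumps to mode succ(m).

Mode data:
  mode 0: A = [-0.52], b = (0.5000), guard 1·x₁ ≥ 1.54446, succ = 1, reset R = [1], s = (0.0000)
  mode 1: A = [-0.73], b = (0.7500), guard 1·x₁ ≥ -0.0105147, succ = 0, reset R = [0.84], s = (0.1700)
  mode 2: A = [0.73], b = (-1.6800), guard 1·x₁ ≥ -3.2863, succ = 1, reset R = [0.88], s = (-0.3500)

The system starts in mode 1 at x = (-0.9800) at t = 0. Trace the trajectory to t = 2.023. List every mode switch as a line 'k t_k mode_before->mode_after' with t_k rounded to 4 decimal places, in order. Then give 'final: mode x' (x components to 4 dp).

Mode 1: guard c·x = -0.0105 hit at Δt = 0.9036 (t = 0.9036), x⁻ = (-0.0105) → reset → x⁺ = (0.1612), jump to mode 0
Mode 0: flow for 1.1194 to horizon, guard not reached → x = (0.5143)

1 0.9036 1->0
final: 0 0.5143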